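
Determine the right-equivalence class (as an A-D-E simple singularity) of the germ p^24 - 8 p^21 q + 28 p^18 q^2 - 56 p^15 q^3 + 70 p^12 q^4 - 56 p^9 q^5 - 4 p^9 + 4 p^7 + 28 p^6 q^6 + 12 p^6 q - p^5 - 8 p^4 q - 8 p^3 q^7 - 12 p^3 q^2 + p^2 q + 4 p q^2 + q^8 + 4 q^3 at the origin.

The Hessian of f at 0 has rank 0. Corank 2; j^3 = q*(p + 2*q)^2 has shape L^2 M (L != M), so D-series; mu = 9 gives D_9.

D_{9}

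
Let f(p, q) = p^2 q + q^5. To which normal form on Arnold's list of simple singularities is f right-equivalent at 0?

D_6

The Hessian of f at 0 has rank 0. Corank 2; j^3 = p^2*q has shape L^2 M (L != M), so D-series; mu = 6 gives D_6.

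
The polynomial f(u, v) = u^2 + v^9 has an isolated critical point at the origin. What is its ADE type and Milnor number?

Type A_8, Milnor number mu = 8.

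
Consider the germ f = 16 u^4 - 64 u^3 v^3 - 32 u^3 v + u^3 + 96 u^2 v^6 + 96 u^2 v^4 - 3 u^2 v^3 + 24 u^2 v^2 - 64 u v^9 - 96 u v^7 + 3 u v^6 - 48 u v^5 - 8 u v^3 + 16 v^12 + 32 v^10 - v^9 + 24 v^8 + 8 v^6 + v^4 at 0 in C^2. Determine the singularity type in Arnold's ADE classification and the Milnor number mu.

Type E_6, Milnor number mu = 6.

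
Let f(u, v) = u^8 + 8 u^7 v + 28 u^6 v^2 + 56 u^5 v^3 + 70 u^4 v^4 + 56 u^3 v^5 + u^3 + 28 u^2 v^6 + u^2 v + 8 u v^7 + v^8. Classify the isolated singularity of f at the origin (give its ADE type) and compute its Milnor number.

Type D9, Milnor number mu = 9.

The Hessian of f at 0 has rank 0. Corank 2; j^3 = u^2*(u + v) has shape L^2 M (L != M), so D-series; mu = 9 gives D_9.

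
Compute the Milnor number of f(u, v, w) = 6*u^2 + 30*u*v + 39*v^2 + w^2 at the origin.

1

The Hessian of f at 0 has rank 3. Corank 0: nondegenerate Morse point, so A_1.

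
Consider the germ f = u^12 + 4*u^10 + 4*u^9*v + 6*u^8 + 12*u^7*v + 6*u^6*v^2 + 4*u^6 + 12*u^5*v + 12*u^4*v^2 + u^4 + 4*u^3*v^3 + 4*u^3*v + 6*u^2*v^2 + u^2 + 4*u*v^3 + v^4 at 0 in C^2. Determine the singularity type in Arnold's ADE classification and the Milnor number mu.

Type A_{3}, Milnor number mu = 3.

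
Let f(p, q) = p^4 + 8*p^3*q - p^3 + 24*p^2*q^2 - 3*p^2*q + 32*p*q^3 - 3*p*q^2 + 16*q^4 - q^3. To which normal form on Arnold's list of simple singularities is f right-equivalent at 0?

The Hessian of f at 0 has rank 0. Corank 2; j^3 = -(p + q)^3 is a perfect cube, so E-series; the 4-jet and mu = 6 give E_6.

E_{6}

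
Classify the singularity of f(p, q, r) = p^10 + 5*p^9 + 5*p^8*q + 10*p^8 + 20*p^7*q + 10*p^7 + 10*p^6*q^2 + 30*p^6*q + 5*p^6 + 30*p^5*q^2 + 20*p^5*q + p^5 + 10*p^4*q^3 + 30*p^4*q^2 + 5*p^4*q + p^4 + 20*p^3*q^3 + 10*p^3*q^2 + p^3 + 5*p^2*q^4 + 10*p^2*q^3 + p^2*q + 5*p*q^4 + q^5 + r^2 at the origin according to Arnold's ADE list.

The Hessian of f at 0 is [[0, 0, 0], [0, 0, 0], [0, 0, 2]] with rank 1, so corank 2. A Groebner basis of the Jacobian ideal J(f) in C{p,q,r} is {-p*q/5 + q^4, p*q^2, p^2 + p*q, r}; counting standard monomials gives mu = 6. Corank 2; j^3 = p^2*(p + q) has shape L^2 M (L != M), so D-series; mu = 6 gives D_6.

D6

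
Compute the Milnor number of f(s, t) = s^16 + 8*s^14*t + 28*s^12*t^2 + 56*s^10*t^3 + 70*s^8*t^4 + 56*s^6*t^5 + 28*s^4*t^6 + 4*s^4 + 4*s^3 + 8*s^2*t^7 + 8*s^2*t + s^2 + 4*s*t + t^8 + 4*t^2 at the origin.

The Hessian of f at 0 is [[2, 4], [4, 8]] with rank 1, so corank 1. A Groebner basis of the Jacobian ideal J(f) in C{s,t} is {s*t^3 - 3*s*t^2/2 + 5*s*t/16 - s/64 - 3*t^3/2 + t^2/2 - t/32, 7*s*t^2/4 - 7*s*t/16 + 3*s/128 + t^4 + 3*t^3/2 - 11*t^2/16 + 3*t/64, s^2 + s/2 + t}; counting standard monomials gives mu = 7. Corank 1: A-series; mu = 7 gives A_7.

7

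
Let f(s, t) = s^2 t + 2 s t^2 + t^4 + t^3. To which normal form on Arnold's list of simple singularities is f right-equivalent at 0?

D5

The Hessian of f at 0 is [[0, 0], [0, 0]] with rank 0, so corank 2. A Groebner basis of the Jacobian ideal J(f) in C{s,t} is {s^3 - s^2/4 + t^2/4, s^2/4 + t^3 - t^2/4, s*t + t^2}; counting standard monomials gives mu = 5. Corank 2; j^3 = t*(s + t)^2 has shape L^2 M (L != M), so D-series; mu = 5 gives D_5.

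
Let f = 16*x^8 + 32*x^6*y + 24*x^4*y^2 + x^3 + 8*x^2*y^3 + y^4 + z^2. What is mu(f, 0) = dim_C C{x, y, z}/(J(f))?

6

The Hessian of f at 0 is [[0, 0, 0], [0, 0, 0], [0, 0, 2]] with rank 1, so corank 2. A Groebner basis of the Jacobian ideal J(f) in C{x,y,z} is {y^3, x^2, z}; counting standard monomials gives mu = 6. Corank 2; j^3 = x^3 is a perfect cube, so E-series; the 4-jet and mu = 6 give E_6.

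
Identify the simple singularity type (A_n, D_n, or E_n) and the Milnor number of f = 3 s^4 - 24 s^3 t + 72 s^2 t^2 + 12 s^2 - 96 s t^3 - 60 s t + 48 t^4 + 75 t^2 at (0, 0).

The Hessian of f at 0 is [[24, -60], [-60, 150]] with rank 1, so corank 1. A Groebner basis of the Jacobian ideal J(f) in C{s,t} is {t^3, s - 5*t/2}; counting standard monomials gives mu = 3. Corank 1: A-series; mu = 3 gives A_3.

Type A_3, Milnor number mu = 3.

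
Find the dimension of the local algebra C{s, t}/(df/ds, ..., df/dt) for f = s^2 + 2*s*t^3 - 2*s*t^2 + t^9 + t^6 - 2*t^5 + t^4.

8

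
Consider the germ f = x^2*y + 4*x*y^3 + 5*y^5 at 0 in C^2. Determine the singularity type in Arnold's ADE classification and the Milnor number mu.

The Hessian of f at 0 has rank 0. Corank 2; j^3 = x^2*y has shape L^2 M (L != M), so D-series; mu = 6 gives D_6.

Type D6, Milnor number mu = 6.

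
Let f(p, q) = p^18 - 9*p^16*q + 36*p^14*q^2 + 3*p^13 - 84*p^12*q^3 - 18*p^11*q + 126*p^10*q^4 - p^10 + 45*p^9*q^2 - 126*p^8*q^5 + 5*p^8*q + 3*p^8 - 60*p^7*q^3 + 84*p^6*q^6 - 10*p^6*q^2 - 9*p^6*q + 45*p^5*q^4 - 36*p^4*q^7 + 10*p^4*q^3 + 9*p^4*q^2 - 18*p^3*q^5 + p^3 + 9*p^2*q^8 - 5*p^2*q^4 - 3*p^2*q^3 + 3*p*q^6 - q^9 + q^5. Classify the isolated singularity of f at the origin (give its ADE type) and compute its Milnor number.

The Hessian of f at 0 is [[0, 0], [0, 0]] with rank 0, so corank 2. A Groebner basis of the Jacobian ideal J(f) in C{p,q} is {-p^2/2 + p*q^3, q^4, p^3, p^2*q}; counting standard monomials gives mu = 8. Corank 2; j^3 = p^3 is a perfect cube, so E-series; the 5-jet and mu = 8 give E_8.

Type E_{8}, Milnor number mu = 8.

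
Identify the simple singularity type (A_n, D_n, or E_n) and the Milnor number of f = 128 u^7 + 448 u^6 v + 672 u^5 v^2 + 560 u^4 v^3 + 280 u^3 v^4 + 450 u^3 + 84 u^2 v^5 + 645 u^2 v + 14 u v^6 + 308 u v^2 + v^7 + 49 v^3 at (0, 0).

The Hessian of f at 0 has rank 0. Corank 2; j^3 = (2*u + v)*(15*u + 7*v)^2 has shape L^2 M (L != M), so D-series; mu = 8 gives D_8.

Type D_{8}, Milnor number mu = 8.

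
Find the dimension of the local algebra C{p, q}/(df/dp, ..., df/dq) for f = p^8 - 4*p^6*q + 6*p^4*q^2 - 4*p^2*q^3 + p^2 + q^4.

The Hessian of f at 0 is [[2, 0], [0, 0]] with rank 1, so corank 1. A Groebner basis of the Jacobian ideal J(f) in C{p,q} is {q^3, p}; counting standard monomials gives mu = 3. Corank 1: A-series; mu = 3 gives A_3.

3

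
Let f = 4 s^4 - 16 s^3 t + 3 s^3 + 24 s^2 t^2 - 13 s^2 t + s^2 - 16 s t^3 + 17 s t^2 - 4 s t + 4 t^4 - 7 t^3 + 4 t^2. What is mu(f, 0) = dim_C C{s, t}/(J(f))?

The Hessian of f at 0 has rank 1. Corank 1: A-series; mu = 2 gives A_2.

2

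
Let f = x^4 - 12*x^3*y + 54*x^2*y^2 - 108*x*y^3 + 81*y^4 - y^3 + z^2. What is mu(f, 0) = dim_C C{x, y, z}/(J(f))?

6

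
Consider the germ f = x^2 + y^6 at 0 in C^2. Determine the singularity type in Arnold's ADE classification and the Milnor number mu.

The Hessian of f at 0 is [[2, 0], [0, 0]] with rank 1, so corank 1. A Groebner basis of the Jacobian ideal J(f) in C{x,y} is {y^5, x}; counting standard monomials gives mu = 5. Corank 1: A-series; mu = 5 gives A_5.

Type A_5, Milnor number mu = 5.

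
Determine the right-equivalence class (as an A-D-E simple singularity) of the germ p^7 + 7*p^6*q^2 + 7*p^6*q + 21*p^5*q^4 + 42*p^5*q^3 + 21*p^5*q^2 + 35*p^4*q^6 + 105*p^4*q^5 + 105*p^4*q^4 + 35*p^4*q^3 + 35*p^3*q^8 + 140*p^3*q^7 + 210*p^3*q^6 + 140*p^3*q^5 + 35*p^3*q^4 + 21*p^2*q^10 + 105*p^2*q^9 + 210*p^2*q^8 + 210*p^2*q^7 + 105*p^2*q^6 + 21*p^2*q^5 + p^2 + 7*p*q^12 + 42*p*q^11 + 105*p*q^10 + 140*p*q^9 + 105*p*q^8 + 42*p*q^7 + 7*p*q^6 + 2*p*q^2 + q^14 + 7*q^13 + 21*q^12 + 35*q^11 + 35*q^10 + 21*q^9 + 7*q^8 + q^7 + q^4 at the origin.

A_6

The Hessian of f at 0 has rank 1. Corank 1: A-series; mu = 6 gives A_6.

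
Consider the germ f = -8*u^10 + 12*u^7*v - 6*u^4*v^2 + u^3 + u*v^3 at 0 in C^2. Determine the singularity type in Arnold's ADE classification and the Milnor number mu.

The Hessian of f at 0 is [[0, 0], [0, 0]] with rank 0, so corank 2. A Groebner basis of the Jacobian ideal J(f) in C{u,v} is {u^3, u*v^2, 3*u^2 + v^3}; counting standard monomials gives mu = 7. Corank 2; j^3 = u^3 is a perfect cube, so E-series; the 4-jet and mu = 7 give E_7.

Type E_{7}, Milnor number mu = 7.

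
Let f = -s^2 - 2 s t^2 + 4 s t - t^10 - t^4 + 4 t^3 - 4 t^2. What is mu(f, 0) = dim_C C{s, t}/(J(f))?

The Hessian of f at 0 is [[-2, 4], [4, -8]] with rank 1, so corank 1. A Groebner basis of the Jacobian ideal J(f) in C{s,t} is {s^5 + 40*s^4 - 240*s^3*t - 560*s^3 + 1728*s^2*t + 1472*s^2 - 3456*s*t - 1024*s + 2048*t, s^4*t + 8*s^4 - 40*s^3*t - 80*s^3 + 240*s^2*t + 192*s^2 - 448*s*t - 128*s + 256*t, s + t^2 - 2*t}; counting standard monomials gives mu = 9. Corank 1: A-series; mu = 9 gives A_9.

9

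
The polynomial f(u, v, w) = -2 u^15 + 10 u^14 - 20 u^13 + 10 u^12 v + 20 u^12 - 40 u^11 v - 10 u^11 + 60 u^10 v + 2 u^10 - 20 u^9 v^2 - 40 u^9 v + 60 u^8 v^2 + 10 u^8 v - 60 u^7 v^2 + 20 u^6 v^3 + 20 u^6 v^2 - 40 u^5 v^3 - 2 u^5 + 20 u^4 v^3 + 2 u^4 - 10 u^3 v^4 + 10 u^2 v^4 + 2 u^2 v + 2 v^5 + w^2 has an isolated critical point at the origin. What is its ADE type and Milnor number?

Type D_6, Milnor number mu = 6.

The Hessian of f at 0 is [[0, 0, 0], [0, 0, 0], [0, 0, 2]] with rank 1, so corank 2. A Groebner basis of the Jacobian ideal J(f) in C{u,v,w} is {u^2/5 + v^4, u^3, u*v, w}; counting standard monomials gives mu = 6. Corank 2; j^3 = 2*u^2*v has shape L^2 M (L != M), so D-series; mu = 6 gives D_6.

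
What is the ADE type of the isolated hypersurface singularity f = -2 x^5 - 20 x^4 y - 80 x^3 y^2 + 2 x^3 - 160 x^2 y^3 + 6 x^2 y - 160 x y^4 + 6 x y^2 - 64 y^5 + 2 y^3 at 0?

The Hessian of f at 0 is [[0, 0], [0, 0]] with rank 0, so corank 2. A Groebner basis of the Jacobian ideal J(f) in C{x,y} is {y^5, x*y^3 + 5*y^4/4, x^2 + 2*x*y + y^2}; counting standard monomials gives mu = 8. Corank 2; j^3 = 2*(x + y)^3 is a perfect cube, so E-series; the 5-jet and mu = 8 give E_8.

E_8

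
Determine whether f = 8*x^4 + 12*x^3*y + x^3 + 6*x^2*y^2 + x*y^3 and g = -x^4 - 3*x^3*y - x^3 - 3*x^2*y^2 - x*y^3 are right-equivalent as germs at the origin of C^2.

Yes.

The Hessian of f at 0 is [[0, 0], [0, 0]] with rank 0, so corank 2. A Groebner basis of the Jacobian ideal J(f) in C{x,y} is {3*x^2/4 + y^4 + y^3/4, x^3, x^2*y - x^2/4 - y^3/12, x^2 + x*y^2 + y^3/3}; counting standard monomials gives mu = 7. Corank 2; j^3 = x^3 is a perfect cube, so E-series; the 4-jet and mu = 7 give E_7. The Hessian of g at 0 is [[0, 0], [0, 0]] with rank 0, so corank 2. A Groebner basis of the Jacobian ideal J(g) in C{x,y} is {3*x^2 + y^4 + y^3, x^3, x^2*y - x^2 - y^3/3, 2*x^2 + x*y^2 + 2*y^3/3}; counting standard monomials gives mu = 7. Corank 2; j^3 = -x^3 is a perfect cube, so E-series; the 4-jet and mu = 7 give E_7. Both have type E_7, hence right-equivalent.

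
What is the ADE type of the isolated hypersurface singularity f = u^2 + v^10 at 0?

A_{9}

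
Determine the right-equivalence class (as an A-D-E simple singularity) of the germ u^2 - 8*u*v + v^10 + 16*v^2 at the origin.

A_{9}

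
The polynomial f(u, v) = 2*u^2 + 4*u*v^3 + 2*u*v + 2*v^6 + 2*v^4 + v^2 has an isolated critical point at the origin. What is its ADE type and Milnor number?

Type A_{1}, Milnor number mu = 1.

The Hessian of f at 0 is [[4, 2], [2, 2]] with rank 2, so corank 0. A Groebner basis of the Jacobian ideal J(f) in C{u,v} is {u, v}; counting standard monomials gives mu = 1. Corank 0: nondegenerate Morse point, so A_1.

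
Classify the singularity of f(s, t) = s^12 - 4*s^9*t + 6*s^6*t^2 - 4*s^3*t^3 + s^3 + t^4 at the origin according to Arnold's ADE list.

E_6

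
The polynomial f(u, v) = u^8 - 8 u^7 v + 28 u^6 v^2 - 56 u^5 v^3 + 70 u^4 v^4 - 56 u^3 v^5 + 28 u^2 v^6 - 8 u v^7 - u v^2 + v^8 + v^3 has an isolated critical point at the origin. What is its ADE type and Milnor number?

Type D_{9}, Milnor number mu = 9.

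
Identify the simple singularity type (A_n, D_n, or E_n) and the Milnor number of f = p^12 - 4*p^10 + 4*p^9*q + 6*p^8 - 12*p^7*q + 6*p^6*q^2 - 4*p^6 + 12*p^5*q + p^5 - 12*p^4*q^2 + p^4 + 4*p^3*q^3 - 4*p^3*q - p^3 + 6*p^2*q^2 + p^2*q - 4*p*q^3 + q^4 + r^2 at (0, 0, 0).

Type D5, Milnor number mu = 5.

The Hessian of f at 0 has rank 1. Corank 2; j^3 = -p^2*(p - q) has shape L^2 M (L != M), so D-series; mu = 5 gives D_5.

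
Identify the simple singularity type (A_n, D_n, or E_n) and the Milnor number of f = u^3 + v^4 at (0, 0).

Type E6, Milnor number mu = 6.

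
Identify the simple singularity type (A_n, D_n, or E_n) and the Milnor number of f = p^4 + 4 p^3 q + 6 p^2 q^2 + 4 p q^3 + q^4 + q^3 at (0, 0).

The Hessian of f at 0 has rank 0. Corank 2; j^3 = q^3 is a perfect cube, so E-series; the 4-jet and mu = 6 give E_6.

Type E_{6}, Milnor number mu = 6.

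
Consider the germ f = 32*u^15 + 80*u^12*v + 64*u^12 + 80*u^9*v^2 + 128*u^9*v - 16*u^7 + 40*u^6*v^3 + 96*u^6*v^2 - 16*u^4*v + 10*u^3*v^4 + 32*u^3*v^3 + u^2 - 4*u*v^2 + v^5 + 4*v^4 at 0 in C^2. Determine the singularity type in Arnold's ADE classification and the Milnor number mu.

The Hessian of f at 0 has rank 1. Corank 1: A-series; mu = 4 gives A_4.

Type A4, Milnor number mu = 4.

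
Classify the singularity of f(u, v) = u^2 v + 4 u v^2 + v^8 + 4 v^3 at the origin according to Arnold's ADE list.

D_9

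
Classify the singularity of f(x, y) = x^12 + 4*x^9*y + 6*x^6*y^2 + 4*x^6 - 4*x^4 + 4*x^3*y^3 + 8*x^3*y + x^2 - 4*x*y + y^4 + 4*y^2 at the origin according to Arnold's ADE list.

A_3

The Hessian of f at 0 has rank 1. Corank 1: A-series; mu = 3 gives A_3.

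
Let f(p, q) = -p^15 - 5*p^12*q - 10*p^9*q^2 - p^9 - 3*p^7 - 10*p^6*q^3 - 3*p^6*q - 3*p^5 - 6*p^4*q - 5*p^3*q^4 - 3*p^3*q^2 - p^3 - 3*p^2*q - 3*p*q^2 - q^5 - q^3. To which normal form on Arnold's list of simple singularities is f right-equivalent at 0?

E_8

The Hessian of f at 0 has rank 0. Corank 2; j^3 = -(p + q)^3 is a perfect cube, so E-series; the 5-jet and mu = 8 give E_8.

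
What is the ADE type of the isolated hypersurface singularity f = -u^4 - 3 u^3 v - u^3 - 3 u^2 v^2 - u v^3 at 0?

E_{7}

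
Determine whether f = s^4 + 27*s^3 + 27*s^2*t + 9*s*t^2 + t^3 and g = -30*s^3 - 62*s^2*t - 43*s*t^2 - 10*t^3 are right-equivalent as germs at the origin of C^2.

No.

The Hessian of f at 0 has rank 0. Corank 2; j^3 = (3*s + t)^3 is a perfect cube, so E-series; the 4-jet and mu = 6 give E_6. The Hessian of g at 0 has rank 0. Corank 2; j^3 = -(3*s + 2*t)*(10*s^2 + 14*s*t + 5*t^2) splits into three distinct lines over C (the quadratic factor has nonzero discriminant), so D_4. f is E_6 but g is D_4, hence not right-equivalent.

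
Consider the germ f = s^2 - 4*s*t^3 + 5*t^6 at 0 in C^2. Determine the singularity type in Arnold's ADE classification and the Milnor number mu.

Type A5, Milnor number mu = 5.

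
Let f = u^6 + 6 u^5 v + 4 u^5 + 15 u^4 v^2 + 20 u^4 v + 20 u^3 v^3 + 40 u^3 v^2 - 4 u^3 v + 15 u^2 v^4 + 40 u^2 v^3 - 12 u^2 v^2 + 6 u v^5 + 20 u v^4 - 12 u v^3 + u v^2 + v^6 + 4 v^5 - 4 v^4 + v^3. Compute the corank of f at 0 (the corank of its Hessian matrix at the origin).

2

Hessian at 0 has rank 0.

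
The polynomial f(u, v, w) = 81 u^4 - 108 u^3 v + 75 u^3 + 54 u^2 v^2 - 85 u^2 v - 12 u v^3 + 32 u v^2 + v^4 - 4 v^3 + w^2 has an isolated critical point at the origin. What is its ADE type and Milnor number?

The Hessian of f at 0 is [[0, 0, 0], [0, 0, 0], [0, 0, 2]] with rank 1, so corank 2. A Groebner basis of the Jacobian ideal J(f) in C{u,v,w} is {u*v^2 - 125*u*v/6 + 25*v^2/3, -625*u*v/12 + v^3 + 125*v^2/6, u^2 - 11*u*v/15 + 2*v^2/15, w}; counting standard monomials gives mu = 5. Corank 2; j^3 = (3*u - v)*(5*u - 2*v)^2 has shape L^2 M (L != M), so D-series; mu = 5 gives D_5.

Type D5, Milnor number mu = 5.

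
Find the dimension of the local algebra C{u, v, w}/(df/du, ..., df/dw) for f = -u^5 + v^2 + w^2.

4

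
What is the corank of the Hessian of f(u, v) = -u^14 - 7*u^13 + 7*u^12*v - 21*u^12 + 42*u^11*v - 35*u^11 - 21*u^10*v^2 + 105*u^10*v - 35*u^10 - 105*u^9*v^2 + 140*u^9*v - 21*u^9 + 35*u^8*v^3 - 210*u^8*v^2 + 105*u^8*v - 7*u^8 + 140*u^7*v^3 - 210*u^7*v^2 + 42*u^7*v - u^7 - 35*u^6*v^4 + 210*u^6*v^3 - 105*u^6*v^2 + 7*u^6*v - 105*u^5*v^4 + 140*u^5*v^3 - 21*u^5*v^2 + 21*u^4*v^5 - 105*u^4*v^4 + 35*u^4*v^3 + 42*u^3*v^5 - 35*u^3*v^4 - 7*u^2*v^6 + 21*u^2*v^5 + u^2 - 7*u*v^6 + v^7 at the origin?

1

The Hessian at 0 is [[2, 0], [0, 0]] of rank 1; hence corank 1.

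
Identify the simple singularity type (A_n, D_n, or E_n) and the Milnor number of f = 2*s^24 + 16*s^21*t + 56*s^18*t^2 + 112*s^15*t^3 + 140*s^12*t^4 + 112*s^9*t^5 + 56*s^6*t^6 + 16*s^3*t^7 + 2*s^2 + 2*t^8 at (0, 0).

The Hessian of f at 0 is [[4, 0], [0, 0]] with rank 1, so corank 1. A Groebner basis of the Jacobian ideal J(f) in C{s,t} is {t^7, s}; counting standard monomials gives mu = 7. Corank 1: A-series; mu = 7 gives A_7.

Type A7, Milnor number mu = 7.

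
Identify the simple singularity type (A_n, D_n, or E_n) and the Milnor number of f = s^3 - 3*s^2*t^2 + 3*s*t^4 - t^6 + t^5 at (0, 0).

Type E_{8}, Milnor number mu = 8.

The Hessian of f at 0 has rank 0. Corank 2; j^3 = s^3 is a perfect cube, so E-series; the 5-jet and mu = 8 give E_8.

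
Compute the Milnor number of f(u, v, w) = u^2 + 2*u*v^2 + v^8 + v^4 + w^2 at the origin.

The Hessian of f at 0 has rank 2. Corank 1: A-series; mu = 7 gives A_7.

7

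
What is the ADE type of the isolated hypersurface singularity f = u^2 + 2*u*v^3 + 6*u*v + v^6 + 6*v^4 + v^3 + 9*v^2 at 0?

The Hessian of f at 0 has rank 1. Corank 1: A-series; mu = 2 gives A_2.

A2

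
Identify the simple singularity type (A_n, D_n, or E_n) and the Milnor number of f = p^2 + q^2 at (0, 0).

Type A_1, Milnor number mu = 1.

The Hessian of f at 0 is [[2, 0], [0, 2]] with rank 2, so corank 0. A Groebner basis of the Jacobian ideal J(f) in C{p,q} is {p, q}; counting standard monomials gives mu = 1. Corank 0: nondegenerate Morse point, so A_1.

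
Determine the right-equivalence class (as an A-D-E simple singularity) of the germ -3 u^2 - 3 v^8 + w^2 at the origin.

A_{7}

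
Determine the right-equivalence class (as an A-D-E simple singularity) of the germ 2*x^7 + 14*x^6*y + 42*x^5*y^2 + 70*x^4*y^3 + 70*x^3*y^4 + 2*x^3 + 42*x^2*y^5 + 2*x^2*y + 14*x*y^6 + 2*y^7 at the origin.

D_8

The Hessian of f at 0 has rank 0. Corank 2; j^3 = 2*x^2*(x + y) has shape L^2 M (L != M), so D-series; mu = 8 gives D_8.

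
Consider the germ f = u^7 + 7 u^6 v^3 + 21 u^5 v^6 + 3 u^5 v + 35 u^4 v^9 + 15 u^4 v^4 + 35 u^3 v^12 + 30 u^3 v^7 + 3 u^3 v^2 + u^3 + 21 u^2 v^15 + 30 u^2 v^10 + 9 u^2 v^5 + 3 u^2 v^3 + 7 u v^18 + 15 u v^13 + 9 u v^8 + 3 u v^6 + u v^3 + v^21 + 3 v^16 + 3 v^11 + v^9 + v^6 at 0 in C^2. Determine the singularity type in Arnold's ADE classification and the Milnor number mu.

Type E7, Milnor number mu = 7.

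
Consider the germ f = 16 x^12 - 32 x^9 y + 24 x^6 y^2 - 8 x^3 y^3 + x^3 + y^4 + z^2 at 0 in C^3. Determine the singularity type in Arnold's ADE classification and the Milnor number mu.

The Hessian of f at 0 is [[0, 0, 0], [0, 0, 0], [0, 0, 2]] with rank 1, so corank 2. A Groebner basis of the Jacobian ideal J(f) in C{x,y,z} is {y^3, x^2, z}; counting standard monomials gives mu = 6. Corank 2; j^3 = x^3 is a perfect cube, so E-series; the 4-jet and mu = 6 give E_6.

Type E_6, Milnor number mu = 6.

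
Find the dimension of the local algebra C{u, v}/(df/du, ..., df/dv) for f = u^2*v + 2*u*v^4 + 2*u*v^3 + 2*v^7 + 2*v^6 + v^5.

The Hessian of f at 0 has rank 0. Corank 2; j^3 = u^2*v has shape L^2 M (L != M), so D-series; mu = 8 gives D_8.

8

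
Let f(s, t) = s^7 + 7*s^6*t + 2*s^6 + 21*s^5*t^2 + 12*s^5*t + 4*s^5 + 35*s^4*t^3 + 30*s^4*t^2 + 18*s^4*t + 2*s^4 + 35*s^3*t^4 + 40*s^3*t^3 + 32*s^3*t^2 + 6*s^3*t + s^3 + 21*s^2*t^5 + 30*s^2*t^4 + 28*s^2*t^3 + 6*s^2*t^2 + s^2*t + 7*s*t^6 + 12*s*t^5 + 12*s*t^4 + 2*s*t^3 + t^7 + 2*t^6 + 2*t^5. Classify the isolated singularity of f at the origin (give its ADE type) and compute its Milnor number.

Type D_{6}, Milnor number mu = 6.

The Hessian of f at 0 is [[0, 0], [0, 0]] with rank 0, so corank 2. A Groebner basis of the Jacobian ideal J(f) in C{s,t} is {s^3, s^2*t, -s^2/4 + s*t^2, 3*s^2/2 + s*t + t^3}; counting standard monomials gives mu = 6. Corank 2; j^3 = s^2*(s + t) has shape L^2 M (L != M), so D-series; mu = 6 gives D_6.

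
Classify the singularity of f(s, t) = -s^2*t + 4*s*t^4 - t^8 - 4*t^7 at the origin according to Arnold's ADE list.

D_9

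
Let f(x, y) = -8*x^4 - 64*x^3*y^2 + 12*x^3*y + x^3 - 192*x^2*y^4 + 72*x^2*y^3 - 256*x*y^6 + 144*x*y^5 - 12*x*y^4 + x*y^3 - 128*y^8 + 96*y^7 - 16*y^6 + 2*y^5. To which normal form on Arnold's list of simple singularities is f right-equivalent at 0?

E_7

The Hessian of f at 0 has rank 0. Corank 2; j^3 = x^3 is a perfect cube, so E-series; the 4-jet and mu = 7 give E_7.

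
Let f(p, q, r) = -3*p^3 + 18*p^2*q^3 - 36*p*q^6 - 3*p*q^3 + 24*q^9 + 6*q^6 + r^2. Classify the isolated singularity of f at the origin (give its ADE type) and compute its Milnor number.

Type E_7, Milnor number mu = 7.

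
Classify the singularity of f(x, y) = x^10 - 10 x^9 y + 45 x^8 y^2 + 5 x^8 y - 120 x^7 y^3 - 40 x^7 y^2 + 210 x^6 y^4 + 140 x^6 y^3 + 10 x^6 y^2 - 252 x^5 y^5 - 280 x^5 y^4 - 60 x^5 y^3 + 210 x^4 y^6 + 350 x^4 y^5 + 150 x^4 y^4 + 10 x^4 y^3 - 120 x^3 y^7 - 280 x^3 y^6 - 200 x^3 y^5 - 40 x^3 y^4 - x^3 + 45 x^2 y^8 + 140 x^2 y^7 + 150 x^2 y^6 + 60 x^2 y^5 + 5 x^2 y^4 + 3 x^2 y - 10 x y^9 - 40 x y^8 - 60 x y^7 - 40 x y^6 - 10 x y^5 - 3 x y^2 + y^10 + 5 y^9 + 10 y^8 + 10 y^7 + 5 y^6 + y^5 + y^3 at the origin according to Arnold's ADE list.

E8

The Hessian of f at 0 is [[0, 0], [0, 0]] with rank 0, so corank 2. A Groebner basis of the Jacobian ideal J(f) in C{x,y} is {y^4, x^2 - 2*x*y + y^2}; counting standard monomials gives mu = 8. Corank 2; j^3 = -(x - y)^3 is a perfect cube, so E-series; the 5-jet and mu = 8 give E_8.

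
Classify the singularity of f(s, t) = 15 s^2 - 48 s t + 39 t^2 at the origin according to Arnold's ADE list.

A_{1}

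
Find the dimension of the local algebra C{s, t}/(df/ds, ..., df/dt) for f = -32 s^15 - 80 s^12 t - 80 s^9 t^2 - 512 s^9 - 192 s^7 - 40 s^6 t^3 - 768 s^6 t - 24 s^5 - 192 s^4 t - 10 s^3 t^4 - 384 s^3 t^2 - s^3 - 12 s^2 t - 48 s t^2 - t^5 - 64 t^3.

The Hessian of f at 0 has rank 0. Corank 2; j^3 = -(s + 4*t)^3 is a perfect cube, so E-series; the 5-jet and mu = 8 give E_8.

8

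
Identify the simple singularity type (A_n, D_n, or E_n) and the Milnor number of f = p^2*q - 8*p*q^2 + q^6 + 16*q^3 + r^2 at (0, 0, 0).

Type D_7, Milnor number mu = 7.

The Hessian of f at 0 has rank 1. Corank 2; j^3 = q*(p - 4*q)^2 has shape L^2 M (L != M), so D-series; mu = 7 gives D_7.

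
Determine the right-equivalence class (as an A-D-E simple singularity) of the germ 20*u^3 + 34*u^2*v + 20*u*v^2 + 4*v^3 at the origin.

D4

The Hessian of f at 0 has rank 0. Corank 2; j^3 = 2*(2*u + v)*(5*u^2 + 6*u*v + 2*v^2) splits into three distinct lines over C (the quadratic factor has nonzero discriminant), so D_4.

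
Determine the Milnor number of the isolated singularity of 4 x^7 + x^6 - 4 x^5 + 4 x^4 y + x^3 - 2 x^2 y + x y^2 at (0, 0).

7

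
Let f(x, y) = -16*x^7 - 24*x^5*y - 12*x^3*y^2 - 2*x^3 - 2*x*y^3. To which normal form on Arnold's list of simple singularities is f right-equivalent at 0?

E7

The Hessian of f at 0 has rank 0. Corank 2; j^3 = -2*x^3 is a perfect cube, so E-series; the 4-jet and mu = 7 give E_7.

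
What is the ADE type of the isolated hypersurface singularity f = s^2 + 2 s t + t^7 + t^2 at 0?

The Hessian of f at 0 is [[2, 2], [2, 2]] with rank 1, so corank 1. A Groebner basis of the Jacobian ideal J(f) in C{s,t} is {t^6, s + t}; counting standard monomials gives mu = 6. Corank 1: A-series; mu = 6 gives A_6.

A6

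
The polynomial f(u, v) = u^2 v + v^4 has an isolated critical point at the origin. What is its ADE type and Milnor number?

Type D5, Milnor number mu = 5.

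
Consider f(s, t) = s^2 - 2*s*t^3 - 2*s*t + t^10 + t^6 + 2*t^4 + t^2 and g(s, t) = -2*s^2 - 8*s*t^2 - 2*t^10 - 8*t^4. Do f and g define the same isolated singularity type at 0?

The Hessian of f at 0 is [[2, -2], [-2, 2]] with rank 1, so corank 1. A Groebner basis of the Jacobian ideal J(f) in C{s,t} is {s^3 - 3*s^2*t + 3*s*t^2 - s + t, -s + t^3 + t}; counting standard monomials gives mu = 9. Corank 1: A-series; mu = 9 gives A_9. The Hessian of g at 0 is [[-4, 0], [0, 0]] with rank 1, so corank 1. A Groebner basis of the Jacobian ideal J(g) in C{s,t} is {s^5, s^4*t, s/2 + t^2}; counting standard monomials gives mu = 9. Corank 1: A-series; mu = 9 gives A_9. Both have type A_9, hence right-equivalent.

Yes.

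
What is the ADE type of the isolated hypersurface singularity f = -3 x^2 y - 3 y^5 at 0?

D6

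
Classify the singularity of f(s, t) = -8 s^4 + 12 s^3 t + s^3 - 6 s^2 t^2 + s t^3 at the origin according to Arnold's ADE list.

E_7

The Hessian of f at 0 is [[0, 0], [0, 0]] with rank 0, so corank 2. A Groebner basis of the Jacobian ideal J(f) in C{s,t} is {3*s^2/4 + t^4 + t^3/4, s^3, s^2*t - s^2/4 - t^3/12, -s^2 + s*t^2 - t^3/3}; counting standard monomials gives mu = 7. Corank 2; j^3 = s^3 is a perfect cube, so E-series; the 4-jet and mu = 7 give E_7.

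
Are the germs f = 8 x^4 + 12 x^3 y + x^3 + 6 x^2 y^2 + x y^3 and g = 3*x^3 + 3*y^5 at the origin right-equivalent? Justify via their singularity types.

No.

The Hessian of f at 0 is [[0, 0], [0, 0]] with rank 0, so corank 2. A Groebner basis of the Jacobian ideal J(f) in C{x,y} is {3*x^2/4 + y^4 + y^3/4, x^3, x^2*y - x^2/4 - y^3/12, x^2 + x*y^2 + y^3/3}; counting standard monomials gives mu = 7. Corank 2; j^3 = x^3 is a perfect cube, so E-series; the 4-jet and mu = 7 give E_7. The Hessian of g at 0 is [[0, 0], [0, 0]] with rank 0, so corank 2. A Groebner basis of the Jacobian ideal J(g) in C{x,y} is {y^4, x^2}; counting standard monomials gives mu = 8. Corank 2; j^3 = 3*x^3 is a perfect cube, so E-series; the 5-jet and mu = 8 give E_8. f is E_7 but g is E_8, hence not right-equivalent.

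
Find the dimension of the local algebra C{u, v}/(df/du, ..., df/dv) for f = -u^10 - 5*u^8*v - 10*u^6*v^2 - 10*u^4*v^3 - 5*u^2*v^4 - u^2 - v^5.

The Hessian of f at 0 has rank 1. Corank 1: A-series; mu = 4 gives A_4.

4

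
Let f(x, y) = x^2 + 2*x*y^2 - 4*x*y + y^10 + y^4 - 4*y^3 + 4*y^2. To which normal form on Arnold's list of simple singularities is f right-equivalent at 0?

A9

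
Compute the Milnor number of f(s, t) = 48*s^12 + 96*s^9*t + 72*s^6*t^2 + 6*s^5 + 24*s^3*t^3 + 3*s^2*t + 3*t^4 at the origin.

The Hessian of f at 0 is [[0, 0], [0, 0]] with rank 0, so corank 2. A Groebner basis of the Jacobian ideal J(f) in C{s,t} is {s^3, s^2/4 + t^3, s*t}; counting standard monomials gives mu = 5. Corank 2; j^3 = 3*s^2*t has shape L^2 M (L != M), so D-series; mu = 5 gives D_5.

5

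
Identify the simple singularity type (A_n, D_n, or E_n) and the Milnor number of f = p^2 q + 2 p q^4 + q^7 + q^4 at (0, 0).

Type D_{5}, Milnor number mu = 5.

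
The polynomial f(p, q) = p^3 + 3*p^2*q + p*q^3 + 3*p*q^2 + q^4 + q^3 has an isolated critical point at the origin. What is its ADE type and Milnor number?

Type E_7, Milnor number mu = 7.

The Hessian of f at 0 is [[0, 0], [0, 0]] with rank 0, so corank 2. A Groebner basis of the Jacobian ideal J(f) in C{p,q} is {p^3 + 3*p^2*q + 6*p^2 + 12*p*q + 6*q^2, -3*p^2 + p*q^2 - 6*p*q - 3*q^2, 3*p^2 + 6*p*q + q^3 + 3*q^2}; counting standard monomials gives mu = 7. Corank 2; j^3 = (p + q)^3 is a perfect cube, so E-series; the 4-jet and mu = 7 give E_7.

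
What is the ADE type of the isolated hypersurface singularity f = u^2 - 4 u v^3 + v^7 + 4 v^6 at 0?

The Hessian of f at 0 has rank 1. Corank 1: A-series; mu = 6 gives A_6.

A_6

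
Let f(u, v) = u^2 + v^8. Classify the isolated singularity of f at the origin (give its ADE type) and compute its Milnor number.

The Hessian of f at 0 is [[2, 0], [0, 0]] with rank 1, so corank 1. A Groebner basis of the Jacobian ideal J(f) in C{u,v} is {v^7, u}; counting standard monomials gives mu = 7. Corank 1: A-series; mu = 7 gives A_7.

Type A_{7}, Milnor number mu = 7.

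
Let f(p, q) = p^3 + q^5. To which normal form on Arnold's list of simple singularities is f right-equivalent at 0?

E_8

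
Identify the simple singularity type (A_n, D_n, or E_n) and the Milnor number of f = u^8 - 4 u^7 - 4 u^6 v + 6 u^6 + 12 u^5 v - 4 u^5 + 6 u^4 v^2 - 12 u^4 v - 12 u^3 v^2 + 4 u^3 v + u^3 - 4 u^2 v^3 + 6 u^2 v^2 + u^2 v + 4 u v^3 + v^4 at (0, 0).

Type D5, Milnor number mu = 5.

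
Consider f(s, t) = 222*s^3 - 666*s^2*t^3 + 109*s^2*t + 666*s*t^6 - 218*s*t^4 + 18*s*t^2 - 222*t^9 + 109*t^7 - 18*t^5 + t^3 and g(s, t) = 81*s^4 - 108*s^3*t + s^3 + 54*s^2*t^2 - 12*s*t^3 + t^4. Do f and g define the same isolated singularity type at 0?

No.

The Hessian of f at 0 is [[0, 0], [0, 0]] with rank 0, so corank 2. A Groebner basis of the Jacobian ideal J(f) in C{s,t} is {t^3, s^2 - 3*t^2/107, s*t + 18*t^2/107}; counting standard monomials gives mu = 4. Corank 2; j^3 = (6*s + t)*(37*s^2 + 12*s*t + t^2) splits into three distinct lines over C (the quadratic factor has nonzero discriminant), so D_4. The Hessian of g at 0 is [[0, 0], [0, 0]] with rank 0, so corank 2. A Groebner basis of the Jacobian ideal J(g) in C{s,t} is {t^4, s*t^2 - t^3/9, s^2}; counting standard monomials gives mu = 6. Corank 2; j^3 = s^3 is a perfect cube, so E-series; the 4-jet and mu = 6 give E_6. f is D_4 but g is E_6, hence not right-equivalent.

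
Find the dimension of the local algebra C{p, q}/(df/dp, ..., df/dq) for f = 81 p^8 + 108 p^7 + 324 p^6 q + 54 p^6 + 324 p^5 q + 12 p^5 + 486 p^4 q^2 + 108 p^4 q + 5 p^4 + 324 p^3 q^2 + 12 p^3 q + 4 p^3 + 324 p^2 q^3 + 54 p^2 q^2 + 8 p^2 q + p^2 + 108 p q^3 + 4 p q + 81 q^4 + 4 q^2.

3

The Hessian of f at 0 is [[2, 4], [4, 8]] with rank 1, so corank 1. A Groebner basis of the Jacobian ideal J(f) in C{p,q} is {p^2 + p/2 + q, p*q - p/4 - q/2, p/8 + q^2 + q/4}; counting standard monomials gives mu = 3. Corank 1: A-series; mu = 3 gives A_3.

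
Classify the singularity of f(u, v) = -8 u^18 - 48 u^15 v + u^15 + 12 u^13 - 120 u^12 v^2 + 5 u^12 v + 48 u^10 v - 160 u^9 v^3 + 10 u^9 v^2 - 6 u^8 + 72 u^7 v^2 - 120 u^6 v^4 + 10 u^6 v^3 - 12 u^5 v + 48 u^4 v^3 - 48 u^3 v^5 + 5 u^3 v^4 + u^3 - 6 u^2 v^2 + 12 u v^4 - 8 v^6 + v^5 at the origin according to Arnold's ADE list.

The Hessian of f at 0 is [[0, 0], [0, 0]] with rank 0, so corank 2. A Groebner basis of the Jacobian ideal J(f) in C{u,v} is {v^4, u^3, -u^2/4 + u*v^2}; counting standard monomials gives mu = 8. Corank 2; j^3 = u^3 is a perfect cube, so E-series; the 5-jet and mu = 8 give E_8.

E_{8}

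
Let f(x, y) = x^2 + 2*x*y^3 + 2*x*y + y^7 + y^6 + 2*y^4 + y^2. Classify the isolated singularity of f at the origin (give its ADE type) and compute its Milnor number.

The Hessian of f at 0 has rank 1. Corank 1: A-series; mu = 6 gives A_6.

Type A6, Milnor number mu = 6.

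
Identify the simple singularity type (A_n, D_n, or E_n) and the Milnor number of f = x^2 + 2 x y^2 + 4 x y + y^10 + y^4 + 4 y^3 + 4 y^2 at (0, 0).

The Hessian of f at 0 is [[2, 4], [4, 8]] with rank 1, so corank 1. A Groebner basis of the Jacobian ideal J(f) in C{x,y} is {x^5 + 40*x^4 + 240*x^3*y - 560*x^3 - 1728*x^2*y + 1472*x^2 + 3456*x*y - 1024*x - 2048*y, x^4*y - 8*x^4 - 40*x^3*y + 80*x^3 + 240*x^2*y - 192*x^2 - 448*x*y + 128*x + 256*y, x + y^2 + 2*y}; counting standard monomials gives mu = 9. Corank 1: A-series; mu = 9 gives A_9.

Type A_{9}, Milnor number mu = 9.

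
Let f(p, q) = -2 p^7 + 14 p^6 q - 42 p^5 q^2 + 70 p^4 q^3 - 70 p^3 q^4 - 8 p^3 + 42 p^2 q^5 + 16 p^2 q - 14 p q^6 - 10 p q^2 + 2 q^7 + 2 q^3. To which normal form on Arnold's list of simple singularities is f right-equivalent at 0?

D_{8}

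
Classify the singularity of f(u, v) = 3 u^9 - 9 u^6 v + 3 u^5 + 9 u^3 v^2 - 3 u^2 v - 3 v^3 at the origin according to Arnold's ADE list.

The Hessian of f at 0 is [[0, 0], [0, 0]] with rank 0, so corank 2. A Groebner basis of the Jacobian ideal J(f) in C{u,v} is {v^3, u^2 + 3*v^2, u*v}; counting standard monomials gives mu = 4. Corank 2; j^3 = -3*v*(u^2 + v^2) splits into three distinct lines over C (the quadratic factor has nonzero discriminant), so D_4.

D_4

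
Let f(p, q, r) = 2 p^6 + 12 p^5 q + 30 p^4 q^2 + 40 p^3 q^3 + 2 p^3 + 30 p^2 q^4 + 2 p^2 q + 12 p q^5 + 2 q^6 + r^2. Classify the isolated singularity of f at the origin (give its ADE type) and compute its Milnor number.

Type D7, Milnor number mu = 7.

The Hessian of f at 0 has rank 1. Corank 2; j^3 = 2*p^2*(p + q) has shape L^2 M (L != M), so D-series; mu = 7 gives D_7.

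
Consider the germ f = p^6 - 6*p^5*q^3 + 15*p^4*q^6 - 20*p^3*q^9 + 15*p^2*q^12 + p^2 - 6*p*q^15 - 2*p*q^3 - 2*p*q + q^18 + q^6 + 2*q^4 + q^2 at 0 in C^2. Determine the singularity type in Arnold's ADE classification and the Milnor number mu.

Type A_5, Milnor number mu = 5.

The Hessian of f at 0 has rank 1. Corank 1: A-series; mu = 5 gives A_5.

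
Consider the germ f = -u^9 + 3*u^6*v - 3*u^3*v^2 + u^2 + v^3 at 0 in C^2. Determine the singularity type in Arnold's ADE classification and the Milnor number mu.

Type A_2, Milnor number mu = 2.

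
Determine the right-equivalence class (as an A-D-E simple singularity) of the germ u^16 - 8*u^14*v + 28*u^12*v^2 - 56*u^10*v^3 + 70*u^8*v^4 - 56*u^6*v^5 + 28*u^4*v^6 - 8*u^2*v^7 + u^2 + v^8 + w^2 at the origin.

The Hessian of f at 0 has rank 2. Corank 1: A-series; mu = 7 gives A_7.

A7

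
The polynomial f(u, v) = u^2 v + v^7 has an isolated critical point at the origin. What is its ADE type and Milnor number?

The Hessian of f at 0 has rank 0. Corank 2; j^3 = u^2*v has shape L^2 M (L != M), so D-series; mu = 8 gives D_8.

Type D_{8}, Milnor number mu = 8.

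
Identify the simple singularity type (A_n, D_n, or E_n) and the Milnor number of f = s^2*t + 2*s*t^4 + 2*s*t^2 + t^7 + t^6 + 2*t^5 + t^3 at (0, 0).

The Hessian of f at 0 is [[0, 0], [0, 0]] with rank 0, so corank 2. A Groebner basis of the Jacobian ideal J(f) in C{s,t} is {s*t + t^4 + t^2, s^3 - s^2/2 - s*t + t^3 - t^2/2, s^2*t + s^2/3 + 2*s*t/3 - t^3 + t^2/3, -s^2/6 + s*t^2 - s*t/3 + t^3 - t^2/6}; counting standard monomials gives mu = 7. Corank 2; j^3 = t*(s + t)^2 has shape L^2 M (L != M), so D-series; mu = 7 gives D_7.

Type D_7, Milnor number mu = 7.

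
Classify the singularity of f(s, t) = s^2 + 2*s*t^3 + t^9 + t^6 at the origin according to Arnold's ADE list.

The Hessian of f at 0 is [[2, 0], [0, 0]] with rank 1, so corank 1. A Groebner basis of the Jacobian ideal J(f) in C{s,t} is {s^2*t^2, s^3, s + t^3}; counting standard monomials gives mu = 8. Corank 1: A-series; mu = 8 gives A_8.

A_{8}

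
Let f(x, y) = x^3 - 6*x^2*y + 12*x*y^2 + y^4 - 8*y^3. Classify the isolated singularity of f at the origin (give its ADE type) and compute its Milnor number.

Type E6, Milnor number mu = 6.

The Hessian of f at 0 is [[0, 0], [0, 0]] with rank 0, so corank 2. A Groebner basis of the Jacobian ideal J(f) in C{x,y} is {y^3, x^2 - 4*x*y + 4*y^2}; counting standard monomials gives mu = 6. Corank 2; j^3 = (x - 2*y)^3 is a perfect cube, so E-series; the 4-jet and mu = 6 give E_6.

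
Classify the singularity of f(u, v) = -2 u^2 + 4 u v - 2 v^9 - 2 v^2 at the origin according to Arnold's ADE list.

A_8

The Hessian of f at 0 is [[-4, 4], [4, -4]] with rank 1, so corank 1. A Groebner basis of the Jacobian ideal J(f) in C{u,v} is {v^8, u - v}; counting standard monomials gives mu = 8. Corank 1: A-series; mu = 8 gives A_8.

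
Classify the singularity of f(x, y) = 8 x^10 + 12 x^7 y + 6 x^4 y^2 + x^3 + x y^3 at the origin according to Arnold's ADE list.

E_{7}

The Hessian of f at 0 is [[0, 0], [0, 0]] with rank 0, so corank 2. A Groebner basis of the Jacobian ideal J(f) in C{x,y} is {x^3, x*y^2, 3*x^2 + y^3}; counting standard monomials gives mu = 7. Corank 2; j^3 = x^3 is a perfect cube, so E-series; the 4-jet and mu = 7 give E_7.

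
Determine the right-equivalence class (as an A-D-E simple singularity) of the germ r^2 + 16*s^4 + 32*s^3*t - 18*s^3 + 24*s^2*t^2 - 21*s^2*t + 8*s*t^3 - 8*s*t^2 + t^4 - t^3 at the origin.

D_{5}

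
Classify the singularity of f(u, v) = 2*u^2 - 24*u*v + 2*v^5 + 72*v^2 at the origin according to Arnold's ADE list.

The Hessian of f at 0 is [[4, -24], [-24, 144]] with rank 1, so corank 1. A Groebner basis of the Jacobian ideal J(f) in C{u,v} is {v^4, u - 6*v}; counting standard monomials gives mu = 4. Corank 1: A-series; mu = 4 gives A_4.

A_4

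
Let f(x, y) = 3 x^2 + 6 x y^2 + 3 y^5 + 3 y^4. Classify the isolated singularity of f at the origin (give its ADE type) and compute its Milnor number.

The Hessian of f at 0 has rank 1. Corank 1: A-series; mu = 4 gives A_4.

Type A4, Milnor number mu = 4.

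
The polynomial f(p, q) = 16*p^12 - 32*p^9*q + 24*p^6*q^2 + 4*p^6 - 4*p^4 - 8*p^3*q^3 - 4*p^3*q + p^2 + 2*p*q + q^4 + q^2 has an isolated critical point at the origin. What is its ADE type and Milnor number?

Type A_3, Milnor number mu = 3.

The Hessian of f at 0 is [[2, 2], [2, 2]] with rank 1, so corank 1. A Groebner basis of the Jacobian ideal J(f) in C{p,q} is {q^3, p + q}; counting standard monomials gives mu = 3. Corank 1: A-series; mu = 3 gives A_3.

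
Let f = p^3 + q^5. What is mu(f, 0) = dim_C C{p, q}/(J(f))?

8

The Hessian of f at 0 is [[0, 0], [0, 0]] with rank 0, so corank 2. A Groebner basis of the Jacobian ideal J(f) in C{p,q} is {q^4, p^2}; counting standard monomials gives mu = 8. Corank 2; j^3 = p^3 is a perfect cube, so E-series; the 5-jet and mu = 8 give E_8.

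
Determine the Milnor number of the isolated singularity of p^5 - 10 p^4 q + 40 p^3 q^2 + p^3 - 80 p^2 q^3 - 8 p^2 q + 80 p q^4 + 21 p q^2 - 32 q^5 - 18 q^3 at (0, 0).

6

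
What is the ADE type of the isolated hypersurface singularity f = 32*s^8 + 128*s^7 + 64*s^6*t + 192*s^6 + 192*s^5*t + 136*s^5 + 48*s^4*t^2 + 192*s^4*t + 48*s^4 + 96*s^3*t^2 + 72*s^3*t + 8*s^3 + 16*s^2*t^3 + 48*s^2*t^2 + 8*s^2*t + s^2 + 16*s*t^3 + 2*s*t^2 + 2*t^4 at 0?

A_{3}

The Hessian of f at 0 is [[2, 0], [0, 0]] with rank 1, so corank 1. A Groebner basis of the Jacobian ideal J(f) in C{s,t} is {s^2, s*t, s + t^2}; counting standard monomials gives mu = 3. Corank 1: A-series; mu = 3 gives A_3.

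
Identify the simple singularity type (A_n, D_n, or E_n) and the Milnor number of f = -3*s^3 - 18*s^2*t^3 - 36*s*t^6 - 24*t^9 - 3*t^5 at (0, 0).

The Hessian of f at 0 has rank 0. Corank 2; j^3 = -3*s^3 is a perfect cube, so E-series; the 5-jet and mu = 8 give E_8.

Type E8, Milnor number mu = 8.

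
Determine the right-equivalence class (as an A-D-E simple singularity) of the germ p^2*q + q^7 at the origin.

D8

The Hessian of f at 0 has rank 0. Corank 2; j^3 = p^2*q has shape L^2 M (L != M), so D-series; mu = 8 gives D_8.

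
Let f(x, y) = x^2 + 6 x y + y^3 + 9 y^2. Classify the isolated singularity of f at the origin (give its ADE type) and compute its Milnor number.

Type A2, Milnor number mu = 2.

The Hessian of f at 0 has rank 1. Corank 1: A-series; mu = 2 gives A_2.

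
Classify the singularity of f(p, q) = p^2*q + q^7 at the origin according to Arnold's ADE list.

D_{8}

The Hessian of f at 0 is [[0, 0], [0, 0]] with rank 0, so corank 2. A Groebner basis of the Jacobian ideal J(f) in C{p,q} is {p^2/7 + q^6, p^3, p*q}; counting standard monomials gives mu = 8. Corank 2; j^3 = p^2*q has shape L^2 M (L != M), so D-series; mu = 8 gives D_8.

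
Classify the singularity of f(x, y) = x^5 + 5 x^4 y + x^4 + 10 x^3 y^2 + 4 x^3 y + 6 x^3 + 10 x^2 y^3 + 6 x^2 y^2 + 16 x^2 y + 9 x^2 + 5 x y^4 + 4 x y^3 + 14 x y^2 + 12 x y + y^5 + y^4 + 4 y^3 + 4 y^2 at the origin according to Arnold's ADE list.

A_4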